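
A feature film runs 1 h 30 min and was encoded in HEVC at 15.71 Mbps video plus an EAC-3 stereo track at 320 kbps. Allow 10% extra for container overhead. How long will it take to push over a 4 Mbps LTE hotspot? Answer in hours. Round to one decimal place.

6.6 hours

1 h 30 min = 90 min = 5400 s
Audio: 320 kbps = 0.320 Mbps.
Total bitrate: 16.030 Mbps.
File: 16.030 Mbps × 5400 s = 86562.0 Mb.
With 10% container overhead: ×1.10. → 95218.2 Mb.
At 4 Mbps: 95218.2 / 4 = 23804.5 s ≈ 6.61 hours.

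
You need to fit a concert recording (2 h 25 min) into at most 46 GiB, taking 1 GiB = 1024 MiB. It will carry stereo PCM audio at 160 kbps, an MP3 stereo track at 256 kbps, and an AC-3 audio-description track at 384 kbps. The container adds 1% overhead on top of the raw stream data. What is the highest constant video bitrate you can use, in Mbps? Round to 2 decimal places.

Budget: 46 GiB = 395137.0 Mb.
Stream payload after overhead: 395137.0 / 1.01 = 391224.7 Mb.
2 h 25 min = 145 min = 8700 s
Total bitrate budget: 391224.7 Mb / 8700 s = 44.968 Mbps.
Audio total: 160 + 256 + 384 = 800 kbps = 0.800 Mbps.
Video: 44.968 − 0.800 = 44.168 Mbps.

44.17 Mbps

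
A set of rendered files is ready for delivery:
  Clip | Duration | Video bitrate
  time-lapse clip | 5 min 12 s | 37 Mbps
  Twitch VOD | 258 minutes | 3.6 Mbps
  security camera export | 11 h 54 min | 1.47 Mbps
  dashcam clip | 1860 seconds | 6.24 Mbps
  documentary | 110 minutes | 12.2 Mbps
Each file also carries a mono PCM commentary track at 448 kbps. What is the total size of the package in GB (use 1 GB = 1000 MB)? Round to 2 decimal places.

Audio: 448 kbps = 0.448 Mbps.
time-lapse clip: 37.448 Mbps × 312 s = 11683.8 Mb
Twitch VOD: 4.048 Mbps × 15480 s = 62663.0 Mb
security camera export: 1.918 Mbps × 42840 s = 82167.1 Mb
dashcam clip: 6.688 Mbps × 1860 s = 12439.7 Mb
documentary: 12.648 Mbps × 6600 s = 83476.8 Mb
Total: 252430.4 Mb = 31553.8 MB.
= 31.55 GB.

31.55 GB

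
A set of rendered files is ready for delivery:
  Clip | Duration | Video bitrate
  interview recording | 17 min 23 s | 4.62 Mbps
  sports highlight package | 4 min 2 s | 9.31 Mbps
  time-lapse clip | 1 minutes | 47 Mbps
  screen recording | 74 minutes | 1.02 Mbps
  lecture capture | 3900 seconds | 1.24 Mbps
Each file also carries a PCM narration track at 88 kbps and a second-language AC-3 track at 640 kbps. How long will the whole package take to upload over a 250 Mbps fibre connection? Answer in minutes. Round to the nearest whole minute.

Audio total: 88 + 640 = 728 kbps = 0.728 Mbps.
interview recording: 5.348 Mbps × 1043 s = 5578.0 Mb
sports highlight package: 10.038 Mbps × 242 s = 2429.2 Mb
time-lapse clip: 47.728 Mbps × 60 s = 2863.7 Mb
screen recording: 1.748 Mbps × 4440 s = 7761.1 Mb
lecture capture: 1.968 Mbps × 3900 s = 7675.2 Mb
Total: 26307.2 Mb = 3288.4 MB.
At 250 Mbps: 26307.2 / 250 = 105 s ≈ 1.75 minutes.

2 minutes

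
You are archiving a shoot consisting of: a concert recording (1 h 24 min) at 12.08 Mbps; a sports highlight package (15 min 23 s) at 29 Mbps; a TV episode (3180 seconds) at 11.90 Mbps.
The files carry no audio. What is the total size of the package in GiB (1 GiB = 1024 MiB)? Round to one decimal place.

concert recording: 12.080 Mbps × 5040 s = 60883.2 Mb
sports highlight package: 29.000 Mbps × 923 s = 26767.0 Mb
TV episode: 11.900 Mbps × 3180 s = 37842.0 Mb
Total: 125492.2 Mb = 15686.5 MB.
= 14.61 GiB.

14.6 GiB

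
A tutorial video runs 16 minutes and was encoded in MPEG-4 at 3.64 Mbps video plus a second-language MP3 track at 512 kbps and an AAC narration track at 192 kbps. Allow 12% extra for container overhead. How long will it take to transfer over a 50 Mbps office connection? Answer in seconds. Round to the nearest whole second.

16 min = 960 s
Audio total: 512 + 192 = 704 kbps = 0.704 Mbps.
Total bitrate: 4.344 Mbps.
File: 4.344 Mbps × 960 s = 4170.2 Mb.
With 12% container overhead: ×1.12. → 4670.7 Mb.
At 50 Mbps: 4670.7 / 50 = 93.4 s ≈ 93.4 seconds.

93 seconds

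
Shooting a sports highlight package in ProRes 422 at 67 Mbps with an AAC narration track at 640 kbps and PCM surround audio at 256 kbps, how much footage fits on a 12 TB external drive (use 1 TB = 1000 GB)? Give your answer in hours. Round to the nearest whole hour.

Audio total: 640 + 256 = 896 kbps = 0.896 Mbps.
Total bitrate: 67 + 0.896 = 67.896 Mbps.
Capacity: 12 TB = 96,000,000 Mb.
Recording time: 96,000,000 / 67.896 = 1,413,927 s ≈ 393 hours.

393 hours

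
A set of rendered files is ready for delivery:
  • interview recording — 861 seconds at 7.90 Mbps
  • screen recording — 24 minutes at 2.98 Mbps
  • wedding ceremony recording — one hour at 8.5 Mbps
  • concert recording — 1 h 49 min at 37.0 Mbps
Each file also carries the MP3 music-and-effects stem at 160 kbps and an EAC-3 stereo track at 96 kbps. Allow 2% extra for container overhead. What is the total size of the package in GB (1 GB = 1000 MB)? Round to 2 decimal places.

36.57 GB

Audio total: 160 + 96 = 256 kbps = 0.256 Mbps.
interview recording: 8.156 Mbps × 861 s × 1.02 = 7162.8 Mb
screen recording: 3.236 Mbps × 1440 s × 1.02 = 4753.0 Mb
wedding ceremony recording: 8.756 Mbps × 3600 s × 1.02 = 32152.0 Mb
concert recording: 37.256 Mbps × 6540 s × 1.02 = 248527.3 Mb
Total: 292595.2 Mb = 36574.4 MB.
= 36.57 GB.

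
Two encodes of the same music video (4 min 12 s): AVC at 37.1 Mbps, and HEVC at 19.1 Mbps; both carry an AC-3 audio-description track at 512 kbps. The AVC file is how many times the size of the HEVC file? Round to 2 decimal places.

4 min 12 s = 252 s
Audio: 512 kbps = 0.512 Mbps.
AVC: 37.612 Mbps × 252 s = 9478.2 Mb = 1.185 GB.
HEVC: 19.612 Mbps × 252 s = 4942.2 Mb = 0.618 GB.
Ratio: 1.185 / 0.618 = 1.918.

1.92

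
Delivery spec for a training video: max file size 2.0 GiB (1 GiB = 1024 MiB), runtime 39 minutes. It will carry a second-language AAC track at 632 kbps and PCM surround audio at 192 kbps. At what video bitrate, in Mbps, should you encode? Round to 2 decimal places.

6.52 Mbps

Budget: 2.0 GiB = 17179.9 Mb.
39 min = 2340 s
Total bitrate budget: 17179.9 Mb / 2340 s = 7.342 Mbps.
Audio total: 632 + 192 = 824 kbps = 0.824 Mbps.
Video: 7.342 − 0.824 = 6.518 Mbps.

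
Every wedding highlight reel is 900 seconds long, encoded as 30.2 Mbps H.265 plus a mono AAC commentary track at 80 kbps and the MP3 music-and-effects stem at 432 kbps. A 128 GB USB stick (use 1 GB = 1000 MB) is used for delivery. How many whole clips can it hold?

Audio total: 80 + 432 = 512 kbps = 0.512 Mbps.
Total bitrate: 30.712 Mbps.
Per item: 30.712 Mbps × 900 s = 27,641 Mb = 3,455 MB.
Capacity: 128 GB = 1,024,000 Mb; 37.05 items → 37 complete.

37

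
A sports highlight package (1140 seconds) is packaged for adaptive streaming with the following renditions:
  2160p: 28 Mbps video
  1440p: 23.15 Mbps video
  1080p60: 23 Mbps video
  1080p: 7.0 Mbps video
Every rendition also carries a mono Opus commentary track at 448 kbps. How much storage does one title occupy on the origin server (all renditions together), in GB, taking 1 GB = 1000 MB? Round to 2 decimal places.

11.82 GB

Audio: 448 kbps = 0.448 Mbps.
Sum of rendition bitrates: (28+0.448) + (23.15+0.448) + (23+0.448) + (7.0+0.448) = 82.942 Mbps.
× 1140 s = 94,554 Mb = 11,819 MB = 11.82 GB.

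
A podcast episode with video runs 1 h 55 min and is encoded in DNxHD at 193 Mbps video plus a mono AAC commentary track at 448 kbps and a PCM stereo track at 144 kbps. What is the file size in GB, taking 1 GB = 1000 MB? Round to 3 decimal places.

166.973 GB

1 h 55 min = 115 min = 6900 s
Audio total: 448 + 144 = 592 kbps = 0.592 Mbps.
Total bitrate: 193 + 0.592 = 193.592 Mbps.
Stream data: 193.592 Mbps × 6900 s = 1335784.8 Mb.
1,335,785 Mb ÷ 8 = 166,973 MB → 167.0 GB.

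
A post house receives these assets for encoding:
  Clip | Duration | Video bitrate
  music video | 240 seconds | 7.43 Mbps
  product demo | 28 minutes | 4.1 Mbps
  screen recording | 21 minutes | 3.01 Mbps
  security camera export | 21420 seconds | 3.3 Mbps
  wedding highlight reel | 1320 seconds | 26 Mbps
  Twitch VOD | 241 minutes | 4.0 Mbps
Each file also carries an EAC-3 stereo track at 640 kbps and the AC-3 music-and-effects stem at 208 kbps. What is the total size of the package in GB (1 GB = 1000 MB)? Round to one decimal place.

26.2 GB

Audio total: 640 + 208 = 848 kbps = 0.848 Mbps.
music video: 8.278 Mbps × 240 s = 1986.7 Mb
product demo: 4.948 Mbps × 1680 s = 8312.6 Mb
screen recording: 3.858 Mbps × 1260 s = 4861.1 Mb
security camera export: 4.148 Mbps × 21420 s = 88850.2 Mb
wedding highlight reel: 26.848 Mbps × 1320 s = 35439.4 Mb
Twitch VOD: 4.848 Mbps × 14460 s = 70102.1 Mb
Total: 209552.0 Mb = 26194.0 MB.
= 26.19 GB.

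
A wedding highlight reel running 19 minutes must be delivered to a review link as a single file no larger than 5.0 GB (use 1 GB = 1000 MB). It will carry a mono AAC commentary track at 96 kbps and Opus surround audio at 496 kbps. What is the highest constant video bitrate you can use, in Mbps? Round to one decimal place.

Budget: 5.0 GB = 40000.0 Mb.
19 min = 1140 s
Total bitrate budget: 40000.0 Mb / 1140 s = 35.088 Mbps.
Audio total: 96 + 496 = 592 kbps = 0.592 Mbps.
Video: 35.088 − 0.592 = 34.496 Mbps.

34.5 Mbps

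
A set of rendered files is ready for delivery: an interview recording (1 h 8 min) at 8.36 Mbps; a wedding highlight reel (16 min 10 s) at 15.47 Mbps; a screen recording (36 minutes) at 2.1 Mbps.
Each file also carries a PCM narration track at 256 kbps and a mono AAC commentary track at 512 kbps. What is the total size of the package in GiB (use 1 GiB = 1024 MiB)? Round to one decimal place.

6.9 GiB

Audio total: 256 + 512 = 768 kbps = 0.768 Mbps.
interview recording: 9.128 Mbps × 4080 s = 37242.2 Mb
wedding highlight reel: 16.238 Mbps × 970 s = 15750.9 Mb
screen recording: 2.868 Mbps × 2160 s = 6194.9 Mb
Total: 59188.0 Mb = 7398.5 MB.
= 6.890 GiB.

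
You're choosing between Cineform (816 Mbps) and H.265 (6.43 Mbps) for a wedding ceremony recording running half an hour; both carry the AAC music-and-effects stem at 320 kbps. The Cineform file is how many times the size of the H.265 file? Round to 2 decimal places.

120.94

30 min = 1800 s
Audio: 320 kbps = 0.320 Mbps.
Cineform: 816.320 Mbps × 1800 s = 1469376.0 Mb = 183.672 GB.
H.265: 6.750 Mbps × 1800 s = 12150.0 Mb = 1.519 GB.
Ratio: 183.672 / 1.519 = 120.936.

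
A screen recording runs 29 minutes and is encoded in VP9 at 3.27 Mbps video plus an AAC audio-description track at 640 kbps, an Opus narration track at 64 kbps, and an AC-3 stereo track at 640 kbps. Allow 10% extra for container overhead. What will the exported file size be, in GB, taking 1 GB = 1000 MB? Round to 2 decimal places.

1.10 GB

29 min = 1740 s
Audio total: 640 + 64 + 640 = 1344 kbps = 1.344 Mbps.
Total bitrate: 3.27 + 1.344 = 4.614 Mbps.
Stream data: 4.614 Mbps × 1740 s = 8028.4 Mb.
With 10% container overhead: ×1.10.
8,831 Mb ÷ 8 = 1,104 MB → 1.104 GB.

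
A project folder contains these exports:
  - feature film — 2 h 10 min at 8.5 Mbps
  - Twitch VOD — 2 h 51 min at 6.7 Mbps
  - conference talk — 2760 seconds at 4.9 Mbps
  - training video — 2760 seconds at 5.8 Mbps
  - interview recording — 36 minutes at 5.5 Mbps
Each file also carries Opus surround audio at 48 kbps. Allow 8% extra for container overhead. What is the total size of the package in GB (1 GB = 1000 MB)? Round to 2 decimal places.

23.99 GB

Audio: 48 kbps = 0.048 Mbps.
feature film: 8.548 Mbps × 7800 s × 1.08 = 72008.4 Mb
Twitch VOD: 6.748 Mbps × 10260 s × 1.08 = 74773.2 Mb
conference talk: 4.948 Mbps × 2760 s × 1.08 = 14749.0 Mb
training video: 5.848 Mbps × 2760 s × 1.08 = 17431.7 Mb
interview recording: 5.548 Mbps × 2160 s × 1.08 = 12942.4 Mb
Total: 191904.7 Mb = 23988.1 MB.
= 23.99 GB.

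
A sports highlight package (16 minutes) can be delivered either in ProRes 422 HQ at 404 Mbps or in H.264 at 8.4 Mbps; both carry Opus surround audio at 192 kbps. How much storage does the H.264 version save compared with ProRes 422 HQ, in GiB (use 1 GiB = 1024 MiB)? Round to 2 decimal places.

44.21 GiB

16 min = 960 s
Audio: 192 kbps = 0.192 Mbps.
ProRes 422 HQ: 404.192 Mbps × 960 s = 388024.3 Mb = 45.172 GiB.
H.264: 8.592 Mbps × 960 s = 8248.3 Mb = 0.960 GiB.
Saving: 45.172 − 0.960 = 44.212 GiB.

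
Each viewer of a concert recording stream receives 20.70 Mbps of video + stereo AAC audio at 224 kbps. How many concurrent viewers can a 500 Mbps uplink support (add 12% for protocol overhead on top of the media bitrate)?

21

Audio: 224 kbps = 0.224 Mbps.
Per-viewer media rate: 20.924 Mbps.
On the wire with 12% overhead: 23.435 Mbps.
500 Mbps = 500.0 Mbps; 500.0 / 23.435 = 21.34 → 21 viewers.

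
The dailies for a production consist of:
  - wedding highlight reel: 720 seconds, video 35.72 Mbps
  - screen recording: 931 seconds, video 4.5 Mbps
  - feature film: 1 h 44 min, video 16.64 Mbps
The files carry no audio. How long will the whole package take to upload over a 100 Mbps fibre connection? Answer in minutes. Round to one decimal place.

wedding highlight reel: 35.720 Mbps × 720 s = 25718.4 Mb
screen recording: 4.500 Mbps × 931 s = 4189.5 Mb
feature film: 16.640 Mbps × 6240 s = 103833.6 Mb
Total: 133741.5 Mb = 16717.7 MB.
At 100 Mbps: 133741.5 / 100 = 1337 s ≈ 22.3 minutes.

22.3 minutes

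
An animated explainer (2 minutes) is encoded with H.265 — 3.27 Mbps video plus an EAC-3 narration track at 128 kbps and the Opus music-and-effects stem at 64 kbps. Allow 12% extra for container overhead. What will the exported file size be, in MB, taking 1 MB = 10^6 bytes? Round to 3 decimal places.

2 min = 120 s
Audio total: 128 + 64 = 192 kbps = 0.192 Mbps.
Total bitrate: 3.27 + 0.192 = 3.462 Mbps.
Stream data: 3.462 Mbps × 120 s = 415.4 Mb.
With 12% container overhead: ×1.12.
465.3 Mb ÷ 8 = 58.16 MB → 58.16 MB.

58.162 MB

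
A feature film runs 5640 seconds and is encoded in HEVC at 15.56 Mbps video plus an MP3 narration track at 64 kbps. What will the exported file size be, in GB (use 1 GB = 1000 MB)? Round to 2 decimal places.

11.01 GB

Audio: 64 kbps = 0.064 Mbps.
Total bitrate: 15.56 + 0.064 = 15.624 Mbps.
Stream data: 15.624 Mbps × 5640 s = 88119.4 Mb.
88,119 Mb ÷ 8 = 11,015 MB → 11.01 GB.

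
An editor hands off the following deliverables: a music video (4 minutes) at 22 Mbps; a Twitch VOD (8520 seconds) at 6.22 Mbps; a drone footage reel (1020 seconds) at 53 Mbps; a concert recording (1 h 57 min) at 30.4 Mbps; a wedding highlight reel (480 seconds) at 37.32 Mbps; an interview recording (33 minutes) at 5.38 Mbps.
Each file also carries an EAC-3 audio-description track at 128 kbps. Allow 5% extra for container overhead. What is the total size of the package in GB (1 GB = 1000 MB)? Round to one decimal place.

Audio: 128 kbps = 0.128 Mbps.
music video: 22.128 Mbps × 240 s × 1.05 = 5576.3 Mb
Twitch VOD: 6.348 Mbps × 8520 s × 1.05 = 56789.2 Mb
drone footage reel: 53.128 Mbps × 1020 s × 1.05 = 56900.1 Mb
concert recording: 30.528 Mbps × 7020 s × 1.05 = 225021.9 Mb
wedding highlight reel: 37.448 Mbps × 480 s × 1.05 = 18873.8 Mb
interview recording: 5.508 Mbps × 1980 s × 1.05 = 11451.1 Mb
Total: 374612.4 Mb = 46826.5 MB.
= 46.83 GB.

46.8 GB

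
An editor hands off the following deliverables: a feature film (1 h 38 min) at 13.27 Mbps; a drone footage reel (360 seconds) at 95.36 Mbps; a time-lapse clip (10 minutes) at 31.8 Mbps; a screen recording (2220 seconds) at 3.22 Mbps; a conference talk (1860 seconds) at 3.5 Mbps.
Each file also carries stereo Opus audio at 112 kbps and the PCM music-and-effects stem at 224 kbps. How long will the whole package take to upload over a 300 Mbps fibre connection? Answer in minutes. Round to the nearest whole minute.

8 minutes

Audio total: 112 + 224 = 336 kbps = 0.336 Mbps.
feature film: 13.606 Mbps × 5880 s = 80003.3 Mb
drone footage reel: 95.696 Mbps × 360 s = 34450.6 Mb
time-lapse clip: 32.136 Mbps × 600 s = 19281.6 Mb
screen recording: 3.556 Mbps × 2220 s = 7894.3 Mb
conference talk: 3.836 Mbps × 1860 s = 7135.0 Mb
Total: 148764.7 Mb = 18595.6 MB.
At 300 Mbps: 148764.7 / 300 = 496 s ≈ 8.26 minutes.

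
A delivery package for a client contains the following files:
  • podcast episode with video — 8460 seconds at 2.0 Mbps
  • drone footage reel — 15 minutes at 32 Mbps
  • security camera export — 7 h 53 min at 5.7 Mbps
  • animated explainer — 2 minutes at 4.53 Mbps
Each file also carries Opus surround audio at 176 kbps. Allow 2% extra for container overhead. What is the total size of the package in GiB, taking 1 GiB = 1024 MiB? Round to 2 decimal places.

Audio: 176 kbps = 0.176 Mbps.
podcast episode with video: 2.176 Mbps × 8460 s × 1.02 = 18777.1 Mb
drone footage reel: 32.176 Mbps × 900 s × 1.02 = 29537.6 Mb
security camera export: 5.876 Mbps × 28380 s × 1.02 = 170096.1 Mb
animated explainer: 4.706 Mbps × 120 s × 1.02 = 576.0 Mb
Total: 218986.8 Mb = 27373.4 MB.
= 25.49 GiB.

25.49 GiB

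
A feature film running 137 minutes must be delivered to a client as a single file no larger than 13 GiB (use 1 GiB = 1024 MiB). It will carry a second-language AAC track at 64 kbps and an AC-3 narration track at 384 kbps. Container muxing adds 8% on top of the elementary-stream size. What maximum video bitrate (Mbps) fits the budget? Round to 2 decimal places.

12.13 Mbps

Budget: 13 GiB = 111669.1 Mb.
Stream payload after overhead: 111669.1 / 1.08 = 103397.4 Mb.
137 min = 8220 s
Total bitrate budget: 103397.4 Mb / 8220 s = 12.579 Mbps.
Audio total: 64 + 384 = 448 kbps = 0.448 Mbps.
Video: 12.579 − 0.448 = 12.131 Mbps.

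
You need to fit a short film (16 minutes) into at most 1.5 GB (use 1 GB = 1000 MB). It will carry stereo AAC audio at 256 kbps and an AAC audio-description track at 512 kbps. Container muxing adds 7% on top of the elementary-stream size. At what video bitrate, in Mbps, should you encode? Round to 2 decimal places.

Budget: 1.5 GB = 12000.0 Mb.
Stream payload after overhead: 12000.0 / 1.07 = 11215.0 Mb.
16 min = 960 s
Total bitrate budget: 11215.0 Mb / 960 s = 11.682 Mbps.
Audio total: 256 + 512 = 768 kbps = 0.768 Mbps.
Video: 11.682 − 0.768 = 10.914 Mbps.

10.91 Mbps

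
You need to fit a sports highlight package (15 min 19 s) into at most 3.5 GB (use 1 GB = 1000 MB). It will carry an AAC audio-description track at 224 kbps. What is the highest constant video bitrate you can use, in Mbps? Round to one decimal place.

30.2 Mbps

Budget: 3.5 GB = 28000.0 Mb.
15 min 19 s = 919 s
Total bitrate budget: 28000.0 Mb / 919 s = 30.468 Mbps.
Audio: 224 kbps = 0.224 Mbps.
Video: 30.468 − 0.224 = 30.244 Mbps.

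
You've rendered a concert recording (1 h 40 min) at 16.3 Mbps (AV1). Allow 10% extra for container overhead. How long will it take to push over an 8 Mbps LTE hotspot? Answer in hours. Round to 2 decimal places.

3.74 hours

1 h 40 min = 100 min = 6000 s
File: 16.300 Mbps × 6000 s = 97800.0 Mb.
With 10% container overhead: ×1.10. → 107580.0 Mb.
At 8 Mbps: 107580.0 / 8 = 13447.5 s ≈ 3.74 hours.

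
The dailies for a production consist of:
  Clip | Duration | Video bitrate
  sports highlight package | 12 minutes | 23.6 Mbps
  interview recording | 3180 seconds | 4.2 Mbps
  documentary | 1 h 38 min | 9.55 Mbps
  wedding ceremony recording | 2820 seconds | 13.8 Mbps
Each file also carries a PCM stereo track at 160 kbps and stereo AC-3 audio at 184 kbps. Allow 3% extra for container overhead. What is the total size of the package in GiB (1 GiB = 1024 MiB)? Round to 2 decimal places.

15.56 GiB

Audio total: 160 + 184 = 344 kbps = 0.344 Mbps.
sports highlight package: 23.944 Mbps × 720 s × 1.03 = 17756.9 Mb
interview recording: 4.544 Mbps × 3180 s × 1.03 = 14883.4 Mb
documentary: 9.894 Mbps × 5880 s × 1.03 = 59922.0 Mb
wedding ceremony recording: 14.144 Mbps × 2820 s × 1.03 = 41082.7 Mb
Total: 133645.0 Mb = 16705.6 MB.
= 15.56 GiB.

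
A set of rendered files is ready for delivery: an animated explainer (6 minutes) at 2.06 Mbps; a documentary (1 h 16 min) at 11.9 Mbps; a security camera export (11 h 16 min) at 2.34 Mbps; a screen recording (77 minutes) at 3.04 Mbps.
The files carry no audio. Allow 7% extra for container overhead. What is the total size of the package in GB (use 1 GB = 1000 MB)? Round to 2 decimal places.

21.93 GB

animated explainer: 2.060 Mbps × 360 s × 1.07 = 793.5 Mb
documentary: 11.900 Mbps × 4560 s × 1.07 = 58062.5 Mb
security camera export: 2.340 Mbps × 40560 s × 1.07 = 101554.1 Mb
screen recording: 3.040 Mbps × 4620 s × 1.07 = 15027.9 Mb
Total: 175438.1 Mb = 21929.8 MB.
= 21.93 GB.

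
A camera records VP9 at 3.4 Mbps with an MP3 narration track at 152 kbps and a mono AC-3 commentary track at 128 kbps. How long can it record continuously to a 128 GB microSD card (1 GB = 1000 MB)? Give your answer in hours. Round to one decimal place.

Audio total: 152 + 128 = 280 kbps = 0.280 Mbps.
Total bitrate: 3.4 + 0.280 = 3.680 Mbps.
Capacity: 128 GB = 1,024,000 Mb.
Recording time: 1,024,000 / 3.680 = 278,261 s ≈ 77.3 hours.

77.3 hours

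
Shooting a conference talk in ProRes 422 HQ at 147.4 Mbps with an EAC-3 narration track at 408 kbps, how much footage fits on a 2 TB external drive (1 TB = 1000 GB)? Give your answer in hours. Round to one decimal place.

30.1 hours

Audio: 408 kbps = 0.408 Mbps.
Total bitrate: 147.4 + 0.408 = 147.808 Mbps.
Capacity: 2 TB = 16,000,000 Mb.
Recording time: 16,000,000 / 147.808 = 108,249 s ≈ 30.1 hours.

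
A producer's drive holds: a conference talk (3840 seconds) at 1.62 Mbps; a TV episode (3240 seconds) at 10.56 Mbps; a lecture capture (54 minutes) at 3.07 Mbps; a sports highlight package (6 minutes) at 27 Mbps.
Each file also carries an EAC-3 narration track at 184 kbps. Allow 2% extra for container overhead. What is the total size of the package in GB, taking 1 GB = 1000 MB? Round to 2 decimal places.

7.91 GB

Audio: 184 kbps = 0.184 Mbps.
conference talk: 1.804 Mbps × 3840 s × 1.02 = 7065.9 Mb
TV episode: 10.744 Mbps × 3240 s × 1.02 = 35506.8 Mb
lecture capture: 3.254 Mbps × 3240 s × 1.02 = 10753.8 Mb
sports highlight package: 27.184 Mbps × 360 s × 1.02 = 9982.0 Mb
Total: 63308.5 Mb = 7913.6 MB.
= 7.914 GB.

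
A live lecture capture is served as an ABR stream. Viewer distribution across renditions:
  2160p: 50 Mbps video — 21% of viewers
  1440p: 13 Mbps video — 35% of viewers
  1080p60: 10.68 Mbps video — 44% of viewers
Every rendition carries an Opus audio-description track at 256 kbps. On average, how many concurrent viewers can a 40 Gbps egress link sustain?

1999

Audio: 256 kbps = 0.256 Mbps.
Average per-viewer bitrate: 0.21×50.256 + 0.35×13.256 + 0.44×10.936 = 20.005 Mbps.
40 Gbps = 40,000 Mbps; 40,000 / 20.005 = 1999.48 → 1999.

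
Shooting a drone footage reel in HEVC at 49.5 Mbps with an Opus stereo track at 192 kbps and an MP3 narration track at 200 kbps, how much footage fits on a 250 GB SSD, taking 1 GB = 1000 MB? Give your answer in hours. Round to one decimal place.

Audio total: 192 + 200 = 392 kbps = 0.392 Mbps.
Total bitrate: 49.5 + 0.392 = 49.892 Mbps.
Capacity: 250 GB = 2,000,000 Mb.
Recording time: 2,000,000 / 49.892 = 40,087 s ≈ 11.1 hours.

11.1 hours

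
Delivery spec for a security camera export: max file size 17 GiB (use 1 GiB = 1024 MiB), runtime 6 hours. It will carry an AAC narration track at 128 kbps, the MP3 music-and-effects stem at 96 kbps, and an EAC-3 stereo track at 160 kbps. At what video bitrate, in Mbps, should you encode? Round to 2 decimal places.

Budget: 17 GiB = 146028.9 Mb.
6 h = 21600 s
Total bitrate budget: 146028.9 Mb / 21600 s = 6.761 Mbps.
Audio total: 128 + 96 + 160 = 384 kbps = 0.384 Mbps.
Video: 6.761 − 0.384 = 6.377 Mbps.

6.38 Mbps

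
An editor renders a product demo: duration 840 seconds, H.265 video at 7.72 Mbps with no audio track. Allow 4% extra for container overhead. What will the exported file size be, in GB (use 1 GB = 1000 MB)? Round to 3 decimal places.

0.843 GB

Total bitrate: 7.72 Mbps.
Stream data: 7.720 Mbps × 840 s = 6484.8 Mb.
With 4% container overhead: ×1.04.
6,744 Mb ÷ 8 = 843.0 MB → 0.843 GB.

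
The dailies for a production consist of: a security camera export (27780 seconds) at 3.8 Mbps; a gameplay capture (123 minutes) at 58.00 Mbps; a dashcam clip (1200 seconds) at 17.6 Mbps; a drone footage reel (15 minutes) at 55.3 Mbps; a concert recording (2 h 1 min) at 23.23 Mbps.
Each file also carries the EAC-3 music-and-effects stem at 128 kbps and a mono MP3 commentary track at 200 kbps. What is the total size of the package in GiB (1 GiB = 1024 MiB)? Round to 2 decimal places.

91.71 GiB

Audio total: 128 + 200 = 328 kbps = 0.328 Mbps.
security camera export: 4.128 Mbps × 27780 s = 114675.8 Mb
gameplay capture: 58.328 Mbps × 7380 s = 430460.6 Mb
dashcam clip: 17.928 Mbps × 1200 s = 21513.6 Mb
drone footage reel: 55.628 Mbps × 900 s = 50065.2 Mb
concert recording: 23.558 Mbps × 7260 s = 171031.1 Mb
Total: 787746.4 Mb = 98468.3 MB.
= 91.71 GiB.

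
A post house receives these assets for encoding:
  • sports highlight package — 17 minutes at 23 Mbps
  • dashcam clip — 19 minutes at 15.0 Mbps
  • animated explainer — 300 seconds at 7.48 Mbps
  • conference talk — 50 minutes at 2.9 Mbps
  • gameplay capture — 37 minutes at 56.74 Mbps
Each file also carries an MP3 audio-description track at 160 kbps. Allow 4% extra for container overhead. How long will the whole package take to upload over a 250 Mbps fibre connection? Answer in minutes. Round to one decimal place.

12.4 minutes

Audio: 160 kbps = 0.160 Mbps.
sports highlight package: 23.160 Mbps × 1020 s × 1.04 = 24568.1 Mb
dashcam clip: 15.160 Mbps × 1140 s × 1.04 = 17973.7 Mb
animated explainer: 7.640 Mbps × 300 s × 1.04 = 2383.7 Mb
conference talk: 3.060 Mbps × 3000 s × 1.04 = 9547.2 Mb
gameplay capture: 56.900 Mbps × 2220 s × 1.04 = 131370.7 Mb
Total: 185843.4 Mb = 23230.4 MB.
At 250 Mbps: 185843.4 / 250 = 743 s ≈ 12.4 minutes.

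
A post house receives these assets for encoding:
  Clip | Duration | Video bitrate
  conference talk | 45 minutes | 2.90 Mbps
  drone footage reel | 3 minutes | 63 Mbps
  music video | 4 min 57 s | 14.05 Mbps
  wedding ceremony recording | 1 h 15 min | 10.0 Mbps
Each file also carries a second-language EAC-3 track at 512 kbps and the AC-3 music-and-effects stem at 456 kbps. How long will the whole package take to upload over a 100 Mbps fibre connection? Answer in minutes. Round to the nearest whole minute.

13 minutes

Audio total: 512 + 456 = 968 kbps = 0.968 Mbps.
conference talk: 3.868 Mbps × 2700 s = 10443.6 Mb
drone footage reel: 63.968 Mbps × 180 s = 11514.2 Mb
music video: 15.018 Mbps × 297 s = 4460.3 Mb
wedding ceremony recording: 10.968 Mbps × 4500 s = 49356.0 Mb
Total: 75774.2 Mb = 9471.8 MB.
At 100 Mbps: 75774.2 / 100 = 758 s ≈ 12.6 minutes.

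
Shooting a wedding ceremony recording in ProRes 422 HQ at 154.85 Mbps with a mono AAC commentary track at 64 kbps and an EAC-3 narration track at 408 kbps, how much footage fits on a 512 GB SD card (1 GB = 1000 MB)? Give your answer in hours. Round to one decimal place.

7.3 hours

Audio total: 64 + 408 = 472 kbps = 0.472 Mbps.
Total bitrate: 154.85 + 0.472 = 155.322 Mbps.
Capacity: 512 GB = 4,096,000 Mb.
Recording time: 4,096,000 / 155.322 = 26,371 s ≈ 7.33 hours.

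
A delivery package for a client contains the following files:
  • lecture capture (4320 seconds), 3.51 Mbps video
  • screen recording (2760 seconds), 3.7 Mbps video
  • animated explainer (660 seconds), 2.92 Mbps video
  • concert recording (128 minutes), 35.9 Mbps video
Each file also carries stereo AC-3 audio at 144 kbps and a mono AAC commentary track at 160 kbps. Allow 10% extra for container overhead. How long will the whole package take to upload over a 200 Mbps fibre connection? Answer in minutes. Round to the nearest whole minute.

28 minutes

Audio total: 144 + 160 = 304 kbps = 0.304 Mbps.
lecture capture: 3.814 Mbps × 4320 s × 1.10 = 18124.1 Mb
screen recording: 4.004 Mbps × 2760 s × 1.10 = 12156.1 Mb
animated explainer: 3.224 Mbps × 660 s × 1.10 = 2340.6 Mb
concert recording: 36.204 Mbps × 7680 s × 1.10 = 305851.4 Mb
Total: 338472.3 Mb = 42309.0 MB.
At 200 Mbps: 338472.3 / 200 = 1692 s ≈ 28.2 minutes.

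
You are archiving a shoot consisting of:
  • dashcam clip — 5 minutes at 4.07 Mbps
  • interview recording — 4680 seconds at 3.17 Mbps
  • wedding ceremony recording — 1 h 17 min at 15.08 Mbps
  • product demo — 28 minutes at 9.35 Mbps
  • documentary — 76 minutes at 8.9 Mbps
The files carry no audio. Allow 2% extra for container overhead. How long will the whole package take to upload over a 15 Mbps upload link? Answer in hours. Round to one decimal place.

dashcam clip: 4.070 Mbps × 300 s × 1.02 = 1245.4 Mb
interview recording: 3.170 Mbps × 4680 s × 1.02 = 15132.3 Mb
wedding ceremony recording: 15.080 Mbps × 4620 s × 1.02 = 71063.0 Mb
product demo: 9.350 Mbps × 1680 s × 1.02 = 16022.2 Mb
documentary: 8.900 Mbps × 4560 s × 1.02 = 41395.7 Mb
Total: 144858.6 Mb = 18107.3 MB.
At 15 Mbps: 144858.6 / 15 = 9657 s ≈ 2.68 hours.

2.7 hours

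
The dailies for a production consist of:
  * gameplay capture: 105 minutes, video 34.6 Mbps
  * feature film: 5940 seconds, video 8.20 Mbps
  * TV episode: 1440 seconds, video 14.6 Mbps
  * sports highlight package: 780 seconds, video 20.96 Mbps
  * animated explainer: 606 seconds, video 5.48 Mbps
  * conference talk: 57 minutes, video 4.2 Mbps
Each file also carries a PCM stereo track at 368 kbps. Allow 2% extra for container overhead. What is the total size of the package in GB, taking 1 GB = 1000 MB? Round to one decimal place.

41.9 GB

Audio: 368 kbps = 0.368 Mbps.
gameplay capture: 34.968 Mbps × 6300 s × 1.02 = 224704.4 Mb
feature film: 8.568 Mbps × 5940 s × 1.02 = 51911.8 Mb
TV episode: 14.968 Mbps × 1440 s × 1.02 = 21985.0 Mb
sports highlight package: 21.328 Mbps × 780 s × 1.02 = 16968.6 Mb
animated explainer: 5.848 Mbps × 606 s × 1.02 = 3614.8 Mb
conference talk: 4.568 Mbps × 3420 s × 1.02 = 15935.0 Mb
Total: 335119.5 Mb = 41889.9 MB.
= 41.89 GB.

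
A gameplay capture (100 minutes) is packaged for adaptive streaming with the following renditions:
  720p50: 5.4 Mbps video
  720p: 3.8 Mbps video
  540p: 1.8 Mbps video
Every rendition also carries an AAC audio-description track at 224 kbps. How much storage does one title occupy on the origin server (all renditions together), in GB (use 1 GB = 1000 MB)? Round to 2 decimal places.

8.75 GB

100 min = 6000 s
Audio: 224 kbps = 0.224 Mbps.
Sum of rendition bitrates: (5.4+0.224) + (3.8+0.224) + (1.8+0.224) = 11.672 Mbps.
× 6000 s = 70,032 Mb = 8,754 MB = 8.754 GB.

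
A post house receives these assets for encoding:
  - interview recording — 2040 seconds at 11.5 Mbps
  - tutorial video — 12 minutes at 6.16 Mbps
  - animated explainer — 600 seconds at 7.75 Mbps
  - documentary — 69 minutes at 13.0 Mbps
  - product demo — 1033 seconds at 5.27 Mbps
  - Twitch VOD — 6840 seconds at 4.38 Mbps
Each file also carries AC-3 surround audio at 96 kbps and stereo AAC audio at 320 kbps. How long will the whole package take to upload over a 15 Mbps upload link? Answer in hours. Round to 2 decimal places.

Audio total: 96 + 320 = 416 kbps = 0.416 Mbps.
interview recording: 11.916 Mbps × 2040 s = 24308.6 Mb
tutorial video: 6.576 Mbps × 720 s = 4734.7 Mb
animated explainer: 8.166 Mbps × 600 s = 4899.6 Mb
documentary: 13.416 Mbps × 4140 s = 55542.2 Mb
product demo: 5.686 Mbps × 1033 s = 5873.6 Mb
Twitch VOD: 4.796 Mbps × 6840 s = 32804.6 Mb
Total: 128163.5 Mb = 16020.4 MB.
At 15 Mbps: 128163.5 / 15 = 8544 s ≈ 2.37 hours.

2.37 hours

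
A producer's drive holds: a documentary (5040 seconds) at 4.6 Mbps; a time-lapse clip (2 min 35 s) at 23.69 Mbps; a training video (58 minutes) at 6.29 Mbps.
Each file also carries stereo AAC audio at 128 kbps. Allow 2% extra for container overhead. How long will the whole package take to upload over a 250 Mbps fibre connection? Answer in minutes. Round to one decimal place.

Audio: 128 kbps = 0.128 Mbps.
documentary: 4.728 Mbps × 5040 s × 1.02 = 24305.7 Mb
time-lapse clip: 23.818 Mbps × 155 s × 1.02 = 3765.6 Mb
training video: 6.418 Mbps × 3480 s × 1.02 = 22781.3 Mb
Total: 50852.7 Mb = 6356.6 MB.
At 250 Mbps: 50852.7 / 250 = 203 s ≈ 3.39 minutes.

3.4 minutes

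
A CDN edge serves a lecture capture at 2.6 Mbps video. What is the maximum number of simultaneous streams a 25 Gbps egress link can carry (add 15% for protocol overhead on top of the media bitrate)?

On the wire with 15% overhead: 2.990 Mbps.
25 Gbps = 25,000 Mbps; 25,000 / 2.990 = 8361.20 → 8361 viewers.

8361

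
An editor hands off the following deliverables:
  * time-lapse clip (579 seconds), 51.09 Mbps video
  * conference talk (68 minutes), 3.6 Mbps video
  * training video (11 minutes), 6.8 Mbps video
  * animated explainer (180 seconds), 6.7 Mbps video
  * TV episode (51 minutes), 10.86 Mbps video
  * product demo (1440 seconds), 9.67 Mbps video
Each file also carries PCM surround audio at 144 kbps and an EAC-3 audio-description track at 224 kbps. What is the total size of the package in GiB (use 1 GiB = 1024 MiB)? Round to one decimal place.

Audio total: 144 + 224 = 368 kbps = 0.368 Mbps.
time-lapse clip: 51.458 Mbps × 579 s = 29794.2 Mb
conference talk: 3.968 Mbps × 4080 s = 16189.4 Mb
training video: 7.168 Mbps × 660 s = 4730.9 Mb
animated explainer: 7.068 Mbps × 180 s = 1272.2 Mb
TV episode: 11.228 Mbps × 3060 s = 34357.7 Mb
product demo: 10.038 Mbps × 1440 s = 14454.7 Mb
Total: 100799.1 Mb = 12599.9 MB.
= 11.73 GiB.

11.7 GiB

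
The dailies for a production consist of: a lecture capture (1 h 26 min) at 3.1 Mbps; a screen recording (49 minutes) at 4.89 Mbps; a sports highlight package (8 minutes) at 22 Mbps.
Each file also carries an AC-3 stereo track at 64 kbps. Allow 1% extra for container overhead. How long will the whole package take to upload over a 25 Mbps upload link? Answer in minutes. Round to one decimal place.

27.9 minutes

Audio: 64 kbps = 0.064 Mbps.
lecture capture: 3.164 Mbps × 5160 s × 1.01 = 16489.5 Mb
screen recording: 4.954 Mbps × 2940 s × 1.01 = 14710.4 Mb
sports highlight package: 22.064 Mbps × 480 s × 1.01 = 10696.6 Mb
Total: 41896.5 Mb = 5237.1 MB.
At 25 Mbps: 41896.5 / 25 = 1676 s ≈ 27.9 minutes.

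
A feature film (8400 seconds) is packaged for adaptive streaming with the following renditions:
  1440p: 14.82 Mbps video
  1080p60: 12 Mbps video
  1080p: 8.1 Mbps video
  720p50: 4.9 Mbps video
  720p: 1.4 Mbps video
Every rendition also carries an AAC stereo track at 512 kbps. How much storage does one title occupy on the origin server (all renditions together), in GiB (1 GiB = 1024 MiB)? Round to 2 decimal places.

Audio: 512 kbps = 0.512 Mbps.
Sum of rendition bitrates: (14.82+0.512) + (12+0.512) + (8.1+0.512) + (4.9+0.512) + (1.4+0.512) = 43.780 Mbps.
× 8400 s = 367,752 Mb = 45,969 MB = 42.81 GiB.

42.81 GiB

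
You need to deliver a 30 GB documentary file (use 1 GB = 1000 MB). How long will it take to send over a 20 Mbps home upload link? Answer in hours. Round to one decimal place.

File: 30 GB = 240000.0 Mb.
At 20 Mbps: 240000.0 / 20 = 12000.0 s ≈ 3.33 hours.

3.3 hours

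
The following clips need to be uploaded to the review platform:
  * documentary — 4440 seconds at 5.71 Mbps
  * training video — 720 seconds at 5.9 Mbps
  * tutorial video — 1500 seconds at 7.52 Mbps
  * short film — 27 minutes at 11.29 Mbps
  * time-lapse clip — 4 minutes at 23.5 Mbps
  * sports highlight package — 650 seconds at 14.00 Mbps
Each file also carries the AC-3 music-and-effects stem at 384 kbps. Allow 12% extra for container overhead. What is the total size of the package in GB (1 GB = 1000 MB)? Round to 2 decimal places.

10.84 GB

Audio: 384 kbps = 0.384 Mbps.
documentary: 6.094 Mbps × 4440 s × 1.12 = 30304.2 Mb
training video: 6.284 Mbps × 720 s × 1.12 = 5067.4 Mb
tutorial video: 7.904 Mbps × 1500 s × 1.12 = 13278.7 Mb
short film: 11.674 Mbps × 1620 s × 1.12 = 21181.3 Mb
time-lapse clip: 23.884 Mbps × 240 s × 1.12 = 6420.0 Mb
sports highlight package: 14.384 Mbps × 650 s × 1.12 = 10471.6 Mb
Total: 86723.3 Mb = 10840.4 MB.
= 10.84 GB.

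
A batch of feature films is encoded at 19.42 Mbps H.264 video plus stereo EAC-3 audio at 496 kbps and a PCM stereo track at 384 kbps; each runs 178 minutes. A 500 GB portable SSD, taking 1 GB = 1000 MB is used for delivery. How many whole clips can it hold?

178 min = 10680 s
Audio total: 496 + 384 = 880 kbps = 0.880 Mbps.
Total bitrate: 20.300 Mbps.
Per item: 20.300 Mbps × 10680 s = 216,804 Mb = 27,100 MB.
Capacity: 500 GB = 4,000,000 Mb; 18.45 items → 18 complete.

18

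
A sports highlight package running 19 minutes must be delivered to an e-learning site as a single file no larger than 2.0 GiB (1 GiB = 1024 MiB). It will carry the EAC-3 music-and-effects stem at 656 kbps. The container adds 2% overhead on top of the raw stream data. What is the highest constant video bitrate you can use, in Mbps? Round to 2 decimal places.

Budget: 2.0 GiB = 17179.9 Mb.
Stream payload after overhead: 17179.9 / 1.02 = 16843.0 Mb.
19 min = 1140 s
Total bitrate budget: 16843.0 Mb / 1140 s = 14.775 Mbps.
Audio: 656 kbps = 0.656 Mbps.
Video: 14.775 − 0.656 = 14.119 Mbps.

14.12 Mbps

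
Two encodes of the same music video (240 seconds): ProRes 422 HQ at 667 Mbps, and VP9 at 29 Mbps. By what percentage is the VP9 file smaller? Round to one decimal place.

ProRes 422 HQ: 667.000 Mbps × 240 s = 160080.0 Mb = 20.010 GB.
VP9: 29.000 Mbps × 240 s = 6960.0 Mb = 0.870 GB.
Reduction: (1 − 0.870/20.010) × 100 = 95.65%.

95.7%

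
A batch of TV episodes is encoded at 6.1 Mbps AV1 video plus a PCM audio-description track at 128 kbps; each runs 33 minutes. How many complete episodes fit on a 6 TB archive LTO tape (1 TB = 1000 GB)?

3892

33 min = 1980 s
Audio: 128 kbps = 0.128 Mbps.
Total bitrate: 6.228 Mbps.
Per item: 6.228 Mbps × 1980 s = 12,331 Mb = 1,541 MB.
Capacity: 6 TB = 48,000,000 Mb; 3892.49 items → 3892 complete.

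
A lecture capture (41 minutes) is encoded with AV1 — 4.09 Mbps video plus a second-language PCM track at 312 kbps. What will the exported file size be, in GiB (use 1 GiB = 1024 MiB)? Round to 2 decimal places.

1.26 GiB

41 min = 2460 s
Audio: 312 kbps = 0.312 Mbps.
Total bitrate: 4.09 + 0.312 = 4.402 Mbps.
Stream data: 4.402 Mbps × 2460 s = 10828.9 Mb.
10,829 Mb = 1,353,615,000 bytes ÷ 1,073,741,824 = 1.261 GiB.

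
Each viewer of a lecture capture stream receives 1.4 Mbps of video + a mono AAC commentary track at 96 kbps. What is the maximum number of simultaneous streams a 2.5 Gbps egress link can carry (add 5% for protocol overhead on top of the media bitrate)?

1591

Audio: 96 kbps = 0.096 Mbps.
Per-viewer media rate: 1.496 Mbps.
On the wire with 5% overhead: 1.571 Mbps.
2.5 Gbps = 2,500 Mbps; 2,500 / 1.571 = 1591.55 → 1591 viewers.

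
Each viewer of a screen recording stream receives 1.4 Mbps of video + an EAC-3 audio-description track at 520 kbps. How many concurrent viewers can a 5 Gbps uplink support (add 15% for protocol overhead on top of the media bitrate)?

Audio: 520 kbps = 0.520 Mbps.
Per-viewer media rate: 1.920 Mbps.
On the wire with 15% overhead: 2.208 Mbps.
5 Gbps = 5,000 Mbps; 5,000 / 2.208 = 2264.49 → 2264 viewers.

2264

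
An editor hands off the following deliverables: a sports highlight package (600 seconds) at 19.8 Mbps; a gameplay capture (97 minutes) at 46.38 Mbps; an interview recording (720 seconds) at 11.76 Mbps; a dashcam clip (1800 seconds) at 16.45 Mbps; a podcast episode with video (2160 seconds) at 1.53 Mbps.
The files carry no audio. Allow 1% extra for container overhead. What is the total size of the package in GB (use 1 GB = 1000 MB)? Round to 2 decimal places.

40.80 GB

sports highlight package: 19.800 Mbps × 600 s × 1.01 = 11998.8 Mb
gameplay capture: 46.380 Mbps × 5820 s × 1.01 = 272630.9 Mb
interview recording: 11.760 Mbps × 720 s × 1.01 = 8551.9 Mb
dashcam clip: 16.450 Mbps × 1800 s × 1.01 = 29906.1 Mb
podcast episode with video: 1.530 Mbps × 2160 s × 1.01 = 3337.8 Mb
Total: 326425.5 Mb = 40803.2 MB.
= 40.80 GB.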